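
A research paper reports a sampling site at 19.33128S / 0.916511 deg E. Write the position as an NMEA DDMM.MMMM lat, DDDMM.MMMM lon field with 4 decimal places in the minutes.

Lat: fractional part 0.331280 → 19.876800 minutes
Lon: fractional part 0.916511 → 54.990660 minutes

1919.8768,S / 00054.9907,E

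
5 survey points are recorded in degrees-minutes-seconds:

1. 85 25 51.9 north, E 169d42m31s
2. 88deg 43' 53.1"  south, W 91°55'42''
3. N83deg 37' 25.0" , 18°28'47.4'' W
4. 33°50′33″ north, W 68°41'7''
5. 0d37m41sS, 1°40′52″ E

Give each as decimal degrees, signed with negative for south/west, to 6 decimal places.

1. 85.431083, 169.708611
2. -88.731417, -91.928333
3. 83.623611, -18.479833
4. 33.842500, -68.685278
5. -0.628056, 1.681111

Point 1:
  Latitude: 25′ + 51.9″ = 25.86500′; 85 + 25.86500/60 = 85.4310833
  N ⇒ keep positive
  Lon: 42′ + 31″ = 42.51667′; 169 + 42.51667/60 = 169.7086111
  E → positive
Point 2:
  φ: 88° + 43/60 + 53.1/3600 = 88 + 0.716667 + 0.014750 = 88.7314167
  S → negative
  Lon: 55′ + 42″ = 55.70000′; 91 + 55.70000/60 = 91.9283333
  W → negative
Point 3:
  φ: 37′ + 25″ = 37.41667′; 83 + 37.41667/60 = 83.6236111
  N → positive
  Lon: 28′ + 47.4″ = 28.79000′; 18 + 28.79000/60 = 18.4798333
  hemisphere W, so the sign is −
Point 4:
  φ: 50′ + 33″ = 50.55000′; 33 + 50.55000/60 = 33.8425000
  N → positive
  Lon: 68° + 41/60 + 7/3600 = 68 + 0.683333 + 0.001944 = 68.6852778
  hemisphere W, so the sign is −
Point 5:
  φ: 0 + 37/60 + 41/3600 = 0.6280556
  hemisphere S, so the sign is −
  Lon: 1° + 40/60 + 52/3600 = 1 + 0.666667 + 0.014444 = 1.6811111
  E ⇒ keep positive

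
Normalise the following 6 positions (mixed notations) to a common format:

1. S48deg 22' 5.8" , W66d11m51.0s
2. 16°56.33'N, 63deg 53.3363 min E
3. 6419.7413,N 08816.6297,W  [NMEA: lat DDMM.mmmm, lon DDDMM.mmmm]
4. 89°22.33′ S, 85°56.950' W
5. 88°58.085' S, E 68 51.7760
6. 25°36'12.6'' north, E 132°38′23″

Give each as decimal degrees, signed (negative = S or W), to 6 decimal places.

1. -48.368278, -66.197500
2. 16.938833, 63.888938
3. 64.329022, -88.277162
4. -89.372167, -85.949167
5. -88.968083, 68.862933
6. 25.603500, 132.639722

Point 1:
  Latitude: 48 + 22/60 + 5.8/3600 = 48.3682778
  hemisphere S, so the sign is −
  Longitude: 66 + 11/60 + 51/3600 = 66.1975000
  W ⇒ negate
Point 2:
  Lat: 56.33′ = 0.938833°; total 16.9388333
  N ⇒ keep positive
  Longitude: 53.3363′ = 0.888938°; total 63.8889383
  E → positive
Point 3:
  Lat: split at 2 digits → 64° and 19.7413′; 64 + 19.7413/60 = 64.3290217
  N ⇒ keep positive
  Lon: split at 3 digits → 088° and 16.6297′; 88 + 16.6297/60 = 88.2771617
  hemisphere W, so the sign is −
Point 4:
  φ: 89 + 22.33/60 = 89.3721667
  S ⇒ negate
  λ: 56.95′ = 0.949167°; total 85.9491667
  W → negative
Point 5:
  Lat: 58.085′ = 0.968083°; total 88.9680833
  hemisphere S, so the sign is −
  λ: 51.776′ = 0.862933°; total 68.8629333
  E ⇒ keep positive
Point 6:
  φ: 36′ + 12.6″ = 36.21000′; 25 + 36.21000/60 = 25.6035000
  N ⇒ keep positive
  λ: 132° + 38/60 + 23/3600 = 132 + 0.633333 + 0.006389 = 132.6397222
  E → positive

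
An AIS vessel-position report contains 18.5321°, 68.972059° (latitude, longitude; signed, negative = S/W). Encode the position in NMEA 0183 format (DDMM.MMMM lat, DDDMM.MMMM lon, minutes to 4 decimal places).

φ: minutes = (18.532100 − 18) × 60 = 31.926000
λ: fractional part 0.972059 → 58.323540 minutes

1831.9260,N / 06858.3235,E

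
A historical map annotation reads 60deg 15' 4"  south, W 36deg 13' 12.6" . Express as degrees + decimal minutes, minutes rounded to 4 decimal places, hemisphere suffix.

60° 15.0667′ S, 36° 13.2100′ W

Lat: 15 + 4/60 = 15.066667′
Lon: seconds/60 = 0.21000; minutes = 13 + 0.21000 = 13.210000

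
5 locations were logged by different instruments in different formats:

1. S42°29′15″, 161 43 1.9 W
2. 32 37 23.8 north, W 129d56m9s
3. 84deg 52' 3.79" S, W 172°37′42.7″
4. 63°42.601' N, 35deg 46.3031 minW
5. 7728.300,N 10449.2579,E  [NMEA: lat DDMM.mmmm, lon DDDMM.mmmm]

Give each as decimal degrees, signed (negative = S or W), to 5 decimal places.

1. -42.48750, -161.71719
2. 32.62328, -129.93583
3. -84.86772, -172.62853
4. 63.71002, -35.77172
5. 77.47167, 104.82097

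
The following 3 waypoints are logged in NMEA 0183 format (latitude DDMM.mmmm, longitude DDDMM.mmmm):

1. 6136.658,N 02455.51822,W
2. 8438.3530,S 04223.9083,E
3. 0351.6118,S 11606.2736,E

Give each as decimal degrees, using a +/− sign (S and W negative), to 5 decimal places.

1. 61.61097, -24.92530
2. -84.63922, 42.39847
3. -3.86020, 116.10456

Point 1:
  φ: degrees = first 2 digits = 61, minutes = 36.658; 61 + 36.658/60 = 61.610967
  N ⇒ keep positive
  λ: degrees = first 3 digits = 24, minutes = 55.51822; 24 + 55.51822/60 = 24.925304
  W ⇒ negate
Point 2:
  Latitude: degrees = first 2 digits = 84, minutes = 38.353; 84 + 38.353/60 = 84.639217
  hemisphere S, so the sign is −
  λ: degrees = first 3 digits = 42, minutes = 23.9083; 42 + 23.9083/60 = 42.398472
  E ⇒ keep positive
Point 3:
  φ: degrees = first 2 digits = 3, minutes = 51.6118; 3 + 51.6118/60 = 3.860197
  hemisphere S, so the sign is −
  Longitude: split at 3 digits → 116° and 6.2736′; 116 + 6.2736/60 = 116.104560
  E ⇒ keep positive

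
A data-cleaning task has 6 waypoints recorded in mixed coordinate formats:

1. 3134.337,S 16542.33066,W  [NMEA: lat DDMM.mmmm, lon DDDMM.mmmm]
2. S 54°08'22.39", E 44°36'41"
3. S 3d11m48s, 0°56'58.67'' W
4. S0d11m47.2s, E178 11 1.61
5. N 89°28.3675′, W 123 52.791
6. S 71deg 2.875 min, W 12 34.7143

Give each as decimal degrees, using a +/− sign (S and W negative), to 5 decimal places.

1. -31.57228, -165.70551
2. -54.13955, 44.61139
3. -3.19667, -0.94963
4. -0.19644, 178.18378
5. 89.47279, -123.87985
6. -71.04792, -12.57857

Point 1:
  φ: split at 2 digits → 31° and 34.337′; 31 + 34.337/60 = 31.572283
  hemisphere S, so the sign is −
  Longitude: degrees = first 3 digits = 165, minutes = 42.33066; 165 + 42.33066/60 = 165.705511
  W → negative
Point 2:
  Latitude: 54° + 8/60 + 22.39/3600 = 54 + 0.133333 + 0.006219 = 54.139553
  S ⇒ negate
  λ: 36′ + 41″ = 36.68333′; 44 + 36.68333/60 = 44.611389
  E ⇒ keep positive
Point 3:
  Lat: 11′ + 48″ = 11.80000′; 3 + 11.80000/60 = 3.196667
  S ⇒ negate
  Longitude: 56′ + 58.67″ = 56.97783′; 0 + 56.97783/60 = 0.949631
  W ⇒ negate
Point 4:
  Lat: 0 + 11/60 + 47.2/3600 = 0.196444
  S → negative
  Lon: 178 + 11/60 + 1.61/3600 = 178.183781
  E → positive
Point 5:
  Lat: 89 + 28.3675/60 = 89.472792
  N ⇒ keep positive
  Lon: 123 + 52.791/60 = 123.879850
  W ⇒ negate
Point 6:
  Latitude: 2.875′ = 0.047917°; total 71.047917
  S ⇒ negate
  Longitude: 34.7143′ = 0.578572°; total 12.578572
  W → negative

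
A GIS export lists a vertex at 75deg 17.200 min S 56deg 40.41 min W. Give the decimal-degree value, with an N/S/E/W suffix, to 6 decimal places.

75.286667° S, 56.673500° W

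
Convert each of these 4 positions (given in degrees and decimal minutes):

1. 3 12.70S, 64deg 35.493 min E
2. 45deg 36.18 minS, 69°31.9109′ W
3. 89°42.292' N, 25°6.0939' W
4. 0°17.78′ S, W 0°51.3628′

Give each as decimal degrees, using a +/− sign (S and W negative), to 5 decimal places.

1. -3.21167, 64.59155
2. -45.60300, -69.53185
3. 89.70487, -25.10157
4. -0.29633, -0.85605

Point 1:
  φ: 3 + 12.7/60 = 3.211667
  S ⇒ negate
  Lon: 35.493′ = 0.591550°; total 64.591550
  E ⇒ keep positive
Point 2:
  φ: 45 + 36.18/60 = 45.603000
  hemisphere S, so the sign is −
  λ: 69 + 31.9109/60 = 69.531848
  hemisphere W, so the sign is −
Point 3:
  φ: 42.292′ = 0.704867°; total 89.704867
  N → positive
  Longitude: 6.0939′ = 0.101565°; total 25.101565
  W ⇒ negate
Point 4:
  Lat: 17.78′ = 0.296333°; total 0.296333
  S ⇒ negate
  Longitude: 51.3628′ = 0.856047°; total 0.856047
  W ⇒ negate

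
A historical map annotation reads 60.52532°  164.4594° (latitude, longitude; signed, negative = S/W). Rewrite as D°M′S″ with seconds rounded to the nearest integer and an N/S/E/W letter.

60°31′31″ N, 164°27′34″ E

Lat: whole degrees 60; 31.51920′ → 31′ and 31.15″
λ: whole degrees 164; 27.56400′ → 27′ and 33.84″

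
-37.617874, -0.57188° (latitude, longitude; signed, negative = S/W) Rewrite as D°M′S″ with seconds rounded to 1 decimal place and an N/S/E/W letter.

37°37′4.3″ S, 0°34′18.8″ W

Latitude is negative → S; |value| = 37.617874
Latitude: 0.617874° → 37.07244′; 0.07244 × 60 = 4.346″
Longitude is negative → W; |value| = 0.571880
Longitude: 0.571880 × 60 = 34.31280′ → 34′, remainder × 60 = 18.768″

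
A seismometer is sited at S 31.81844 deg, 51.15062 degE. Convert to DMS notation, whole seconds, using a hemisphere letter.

31°49′6″ S, 51°09′2″ E

Latitude: 0.818440 × 60 = 49.10640′ → 49′, remainder × 60 = 6.38″
λ: whole degrees 51; 9.03720′ → 9′ and 2.23″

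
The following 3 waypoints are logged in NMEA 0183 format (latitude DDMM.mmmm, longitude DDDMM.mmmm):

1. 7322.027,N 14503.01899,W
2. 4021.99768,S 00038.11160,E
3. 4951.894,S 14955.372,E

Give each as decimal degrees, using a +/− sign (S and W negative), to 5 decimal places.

Point 1:
  Lat: split at 2 digits → 73° and 22.027′; 73 + 22.027/60 = 73.367117
  N ⇒ keep positive
  Lon: degrees = first 3 digits = 145, minutes = 3.01899; 145 + 3.01899/60 = 145.050317
  W → negative
Point 2:
  Lat: degrees = first 2 digits = 40, minutes = 21.99768; 40 + 21.99768/60 = 40.366628
  hemisphere S, so the sign is −
  Lon: split at 3 digits → 000° and 38.1116′; 0 + 38.1116/60 = 0.635193
  E ⇒ keep positive
Point 3:
  Latitude: degrees = first 2 digits = 49, minutes = 51.894; 49 + 51.894/60 = 49.864900
  S → negative
  Longitude: split at 3 digits → 149° and 55.372′; 149 + 55.372/60 = 149.922867
  E ⇒ keep positive

1. 73.36712, -145.05032
2. -40.36663, 0.63519
3. -49.86490, 149.92287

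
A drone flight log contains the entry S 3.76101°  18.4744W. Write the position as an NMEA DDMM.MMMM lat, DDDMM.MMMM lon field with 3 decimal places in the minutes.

Latitude: minutes = (3.761010 − 3) × 60 = 45.66060
λ: 18° + 0.474400 × 60 = 18° 28.46400′

0345.661,S / 01828.464,W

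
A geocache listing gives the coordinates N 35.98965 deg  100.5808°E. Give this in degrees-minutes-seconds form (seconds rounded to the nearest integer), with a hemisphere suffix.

Latitude: 0.989650° → 59.37900′; 0.37900 × 60 = 22.74″
λ: whole degrees 100; 34.84800′ → 34′ and 50.88″

35°59′23″ N, 100°34′51″ E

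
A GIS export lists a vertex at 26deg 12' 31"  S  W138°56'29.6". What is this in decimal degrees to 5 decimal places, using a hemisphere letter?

Lat: 12′ + 31″ = 12.51667′; 26 + 12.51667/60 = 26.208611
Longitude: 56′ + 29.6″ = 56.49333′; 138 + 56.49333/60 = 138.941556

26.20861° S, 138.94156° W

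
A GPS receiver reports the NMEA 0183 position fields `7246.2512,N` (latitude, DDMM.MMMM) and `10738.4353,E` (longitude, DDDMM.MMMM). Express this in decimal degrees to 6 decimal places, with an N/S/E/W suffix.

Lat: degrees = first 2 digits = 72, minutes = 46.2512; 72 + 46.2512/60 = 72.7708533
Lon: split at 3 digits → 107° and 38.4353′; 107 + 38.4353/60 = 107.6405883

72.770853° N, 107.640588° E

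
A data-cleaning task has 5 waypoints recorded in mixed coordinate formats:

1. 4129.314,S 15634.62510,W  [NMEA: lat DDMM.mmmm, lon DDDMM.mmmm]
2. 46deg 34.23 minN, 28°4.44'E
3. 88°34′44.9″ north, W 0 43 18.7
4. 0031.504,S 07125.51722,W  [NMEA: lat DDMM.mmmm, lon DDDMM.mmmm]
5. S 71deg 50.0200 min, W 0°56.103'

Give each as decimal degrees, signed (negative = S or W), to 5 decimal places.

Point 1:
  φ: split at 2 digits → 41° and 29.314′; 41 + 29.314/60 = 41.488567
  hemisphere S, so the sign is −
  λ: degrees = first 3 digits = 156, minutes = 34.6251; 156 + 34.6251/60 = 156.577085
  W ⇒ negate
Point 2:
  Latitude: 46 + 34.23/60 = 46.570500
  N ⇒ keep positive
  Lon: 4.44′ = 0.074000°; total 28.074000
  E ⇒ keep positive
Point 3:
  φ: 88 + 34/60 + 44.9/3600 = 88.579139
  N ⇒ keep positive
  Lon: 0° + 43/60 + 18.7/3600 = 0 + 0.716667 + 0.005194 = 0.721861
  hemisphere W, so the sign is −
Point 4:
  Lat: split at 2 digits → 00° and 31.504′; 0 + 31.504/60 = 0.525067
  hemisphere S, so the sign is −
  Lon: degrees = first 3 digits = 71, minutes = 25.51722; 71 + 25.51722/60 = 71.425287
  W ⇒ negate
Point 5:
  Latitude: 71 + 50.02/60 = 71.833667
  hemisphere S, so the sign is −
  Lon: 0 + 56.103/60 = 0.935050
  hemisphere W, so the sign is −

1. -41.48857, -156.57709
2. 46.57050, 28.07400
3. 88.57914, -0.72186
4. -0.52507, -71.42529
5. -71.83367, -0.93505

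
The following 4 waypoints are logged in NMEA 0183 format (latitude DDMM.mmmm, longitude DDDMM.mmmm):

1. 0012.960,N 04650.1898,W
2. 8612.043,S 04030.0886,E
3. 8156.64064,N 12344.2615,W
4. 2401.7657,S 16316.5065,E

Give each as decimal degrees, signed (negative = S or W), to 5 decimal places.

1. 0.21600, -46.83650
2. -86.20072, 40.50148
3. 81.94401, -123.73769
4. -24.02943, 163.27511

Point 1:
  Latitude: split at 2 digits → 00° and 12.96′; 0 + 12.96/60 = 0.216000
  N ⇒ keep positive
  Longitude: split at 3 digits → 046° and 50.1898′; 46 + 50.1898/60 = 46.836497
  W ⇒ negate
Point 2:
  φ: degrees = first 2 digits = 86, minutes = 12.043; 86 + 12.043/60 = 86.200717
  hemisphere S, so the sign is −
  Lon: split at 3 digits → 040° and 30.0886′; 40 + 30.0886/60 = 40.501477
  E → positive
Point 3:
  Lat: split at 2 digits → 81° and 56.64064′; 81 + 56.64064/60 = 81.944011
  N ⇒ keep positive
  λ: degrees = first 3 digits = 123, minutes = 44.2615; 123 + 44.2615/60 = 123.737692
  hemisphere W, so the sign is −
Point 4:
  Latitude: degrees = first 2 digits = 24, minutes = 1.7657; 24 + 1.7657/60 = 24.029428
  S → negative
  Lon: degrees = first 3 digits = 163, minutes = 16.5065; 163 + 16.5065/60 = 163.275108
  E → positive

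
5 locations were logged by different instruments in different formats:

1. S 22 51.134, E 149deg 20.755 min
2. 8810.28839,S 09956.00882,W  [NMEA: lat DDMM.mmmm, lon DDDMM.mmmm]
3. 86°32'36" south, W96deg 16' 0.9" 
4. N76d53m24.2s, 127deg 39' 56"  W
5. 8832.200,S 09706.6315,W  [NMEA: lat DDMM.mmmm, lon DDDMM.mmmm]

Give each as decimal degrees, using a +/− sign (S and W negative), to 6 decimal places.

1. -22.852233, 149.345917
2. -88.171473, -99.933480
3. -86.543333, -96.266917
4. 76.890056, -127.665556
5. -88.536667, -97.110525

Point 1:
  Latitude: 51.134′ = 0.852233°; total 22.8522333
  hemisphere S, so the sign is −
  Longitude: 149 + 20.755/60 = 149.3459167
  E ⇒ keep positive
Point 2:
  φ: split at 2 digits → 88° and 10.28839′; 88 + 10.28839/60 = 88.1714732
  S → negative
  Lon: degrees = first 3 digits = 99, minutes = 56.00882; 99 + 56.00882/60 = 99.9334803
  W → negative
Point 3:
  Latitude: 86 + 32/60 + 36/3600 = 86.5433333
  hemisphere S, so the sign is −
  λ: 96 + 16/60 + 0.9/3600 = 96.2669167
  W → negative
Point 4:
  Latitude: 76 + 53/60 + 24.2/3600 = 76.8900556
  N → positive
  Longitude: 127° + 39/60 + 56/3600 = 127 + 0.650000 + 0.015556 = 127.6655556
  W → negative
Point 5:
  Latitude: split at 2 digits → 88° and 32.2′; 88 + 32.2/60 = 88.5366667
  S → negative
  Longitude: degrees = first 3 digits = 97, minutes = 6.6315; 97 + 6.6315/60 = 97.1105250
  W → negative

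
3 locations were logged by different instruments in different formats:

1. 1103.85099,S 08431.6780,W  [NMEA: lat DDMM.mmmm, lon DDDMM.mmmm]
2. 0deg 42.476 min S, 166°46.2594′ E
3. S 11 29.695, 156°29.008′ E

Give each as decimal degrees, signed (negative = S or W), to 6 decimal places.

1. -11.064183, -84.527967
2. -0.707933, 166.770990
3. -11.494917, 156.483467

Point 1:
  φ: degrees = first 2 digits = 11, minutes = 3.85099; 11 + 3.85099/60 = 11.0641832
  S ⇒ negate
  Longitude: split at 3 digits → 084° and 31.678′; 84 + 31.678/60 = 84.5279667
  W ⇒ negate
Point 2:
  Lat: 42.476′ = 0.707933°; total 0.7079333
  hemisphere S, so the sign is −
  Lon: 46.2594′ = 0.770990°; total 166.7709900
  E ⇒ keep positive
Point 3:
  Lat: 29.695′ = 0.494917°; total 11.4949167
  S → negative
  λ: 29.008′ = 0.483467°; total 156.4834667
  E → positive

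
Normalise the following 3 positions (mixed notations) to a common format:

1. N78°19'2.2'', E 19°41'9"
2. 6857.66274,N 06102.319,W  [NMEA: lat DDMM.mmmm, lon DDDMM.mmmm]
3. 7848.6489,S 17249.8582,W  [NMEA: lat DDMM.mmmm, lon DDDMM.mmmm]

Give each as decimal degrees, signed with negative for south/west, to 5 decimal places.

1. 78.31728, 19.68583
2. 68.96105, -61.03865
3. -78.81082, -172.83097

Point 1:
  Latitude: 78 + 19/60 + 2.2/3600 = 78.317278
  N → positive
  Lon: 41′ + 9″ = 41.15000′; 19 + 41.15000/60 = 19.685833
  E → positive
Point 2:
  Latitude: degrees = first 2 digits = 68, minutes = 57.66274; 68 + 57.66274/60 = 68.961046
  N ⇒ keep positive
  Lon: split at 3 digits → 061° and 2.319′; 61 + 2.319/60 = 61.038650
  hemisphere W, so the sign is −
Point 3:
  Lat: split at 2 digits → 78° and 48.6489′; 78 + 48.6489/60 = 78.810815
  hemisphere S, so the sign is −
  λ: split at 3 digits → 172° and 49.8582′; 172 + 49.8582/60 = 172.830970
  W → negative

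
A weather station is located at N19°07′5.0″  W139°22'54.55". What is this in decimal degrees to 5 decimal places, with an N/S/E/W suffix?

19.11806° N, 139.38182° W

Latitude: 19° + 7/60 + 5/3600 = 19 + 0.116667 + 0.001389 = 19.118056
Longitude: 139 + 22/60 + 54.55/3600 = 139.381819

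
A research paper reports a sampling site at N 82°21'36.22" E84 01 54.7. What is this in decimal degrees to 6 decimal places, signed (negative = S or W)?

Latitude: 21′ + 36.22″ = 21.60367′; 82 + 21.60367/60 = 82.3600611
N ⇒ keep positive
Longitude: 1′ + 54.7″ = 1.91167′; 84 + 1.91167/60 = 84.0318611
E → positive

82.360061, 84.031861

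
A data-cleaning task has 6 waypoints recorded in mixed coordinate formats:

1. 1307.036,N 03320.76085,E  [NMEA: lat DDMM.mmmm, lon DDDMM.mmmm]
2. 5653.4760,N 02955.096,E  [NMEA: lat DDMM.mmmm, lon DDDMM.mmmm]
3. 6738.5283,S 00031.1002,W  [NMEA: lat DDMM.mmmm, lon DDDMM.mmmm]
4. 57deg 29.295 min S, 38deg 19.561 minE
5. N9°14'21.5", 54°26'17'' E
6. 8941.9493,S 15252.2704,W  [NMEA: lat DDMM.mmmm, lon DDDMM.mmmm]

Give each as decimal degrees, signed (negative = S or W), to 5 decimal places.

Point 1:
  Lat: degrees = first 2 digits = 13, minutes = 7.036; 13 + 7.036/60 = 13.117267
  N ⇒ keep positive
  Longitude: degrees = first 3 digits = 33, minutes = 20.76085; 33 + 20.76085/60 = 33.346014
  E ⇒ keep positive
Point 2:
  Lat: split at 2 digits → 56° and 53.476′; 56 + 53.476/60 = 56.891267
  N ⇒ keep positive
  Longitude: degrees = first 3 digits = 29, minutes = 55.096; 29 + 55.096/60 = 29.918267
  E → positive
Point 3:
  φ: degrees = first 2 digits = 67, minutes = 38.5283; 67 + 38.5283/60 = 67.642138
  S ⇒ negate
  Lon: split at 3 digits → 000° and 31.1002′; 0 + 31.1002/60 = 0.518337
  hemisphere W, so the sign is −
Point 4:
  Lat: 29.295′ = 0.488250°; total 57.488250
  S → negative
  λ: 19.561′ = 0.326017°; total 38.326017
  E ⇒ keep positive
Point 5:
  Latitude: 9° + 14/60 + 21.5/3600 = 9 + 0.233333 + 0.005972 = 9.239306
  N → positive
  Lon: 26′ + 17″ = 26.28333′; 54 + 26.28333/60 = 54.438056
  E ⇒ keep positive
Point 6:
  φ: degrees = first 2 digits = 89, minutes = 41.9493; 89 + 41.9493/60 = 89.699155
  hemisphere S, so the sign is −
  λ: split at 3 digits → 152° and 52.2704′; 152 + 52.2704/60 = 152.871173
  W ⇒ negate

1. 13.11727, 33.34601
2. 56.89127, 29.91827
3. -67.64214, -0.51834
4. -57.48825, 38.32602
5. 9.23931, 54.43806
6. -89.69916, -152.87117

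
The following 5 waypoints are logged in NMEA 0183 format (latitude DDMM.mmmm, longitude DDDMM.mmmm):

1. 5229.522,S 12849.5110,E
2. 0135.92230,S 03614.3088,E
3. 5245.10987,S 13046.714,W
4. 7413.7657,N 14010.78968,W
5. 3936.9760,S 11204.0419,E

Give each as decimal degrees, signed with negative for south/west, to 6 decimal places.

Point 1:
  Lat: split at 2 digits → 52° and 29.522′; 52 + 29.522/60 = 52.4920333
  hemisphere S, so the sign is −
  λ: degrees = first 3 digits = 128, minutes = 49.511; 128 + 49.511/60 = 128.8251833
  E → positive
Point 2:
  φ: split at 2 digits → 01° and 35.9223′; 1 + 35.9223/60 = 1.5987050
  S → negative
  Longitude: split at 3 digits → 036° and 14.3088′; 36 + 14.3088/60 = 36.2384800
  E → positive
Point 3:
  Lat: split at 2 digits → 52° and 45.10987′; 52 + 45.10987/60 = 52.7518312
  S → negative
  Longitude: degrees = first 3 digits = 130, minutes = 46.714; 130 + 46.714/60 = 130.7785667
  W → negative
Point 4:
  Latitude: degrees = first 2 digits = 74, minutes = 13.7657; 74 + 13.7657/60 = 74.2294283
  N → positive
  Lon: split at 3 digits → 140° and 10.78968′; 140 + 10.78968/60 = 140.1798280
  W ⇒ negate
Point 5:
  Latitude: degrees = first 2 digits = 39, minutes = 36.976; 39 + 36.976/60 = 39.6162667
  S → negative
  Lon: degrees = first 3 digits = 112, minutes = 4.0419; 112 + 4.0419/60 = 112.0673650
  E ⇒ keep positive

1. -52.492033, 128.825183
2. -1.598705, 36.238480
3. -52.751831, -130.778567
4. 74.229428, -140.179828
5. -39.616267, 112.067365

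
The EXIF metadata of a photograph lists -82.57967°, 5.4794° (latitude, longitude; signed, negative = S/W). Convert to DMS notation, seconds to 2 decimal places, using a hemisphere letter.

82°34′46.81″ S, 5°28′45.84″ E

Latitude is negative → S; |value| = 82.579670
Latitude: 0.579670 × 60 = 34.78020′ → 34′, remainder × 60 = 46.8120″
λ: 0.479400° → 28.76400′; 0.76400 × 60 = 45.8400″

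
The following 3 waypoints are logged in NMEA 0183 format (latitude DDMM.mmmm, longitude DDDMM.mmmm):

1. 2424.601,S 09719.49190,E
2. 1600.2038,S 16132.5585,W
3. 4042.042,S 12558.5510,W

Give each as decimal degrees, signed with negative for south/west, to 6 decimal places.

1. -24.410017, 97.324865
2. -16.003397, -161.542642
3. -40.700700, -125.975850

Point 1:
  Latitude: degrees = first 2 digits = 24, minutes = 24.601; 24 + 24.601/60 = 24.4100167
  hemisphere S, so the sign is −
  Longitude: degrees = first 3 digits = 97, minutes = 19.4919; 97 + 19.4919/60 = 97.3248650
  E → positive
Point 2:
  φ: split at 2 digits → 16° and 0.2038′; 16 + 0.2038/60 = 16.0033967
  S ⇒ negate
  Lon: split at 3 digits → 161° and 32.5585′; 161 + 32.5585/60 = 161.5426417
  W ⇒ negate
Point 3:
  Latitude: split at 2 digits → 40° and 42.042′; 40 + 42.042/60 = 40.7007000
  hemisphere S, so the sign is −
  Lon: degrees = first 3 digits = 125, minutes = 58.551; 125 + 58.551/60 = 125.9758500
  W ⇒ negate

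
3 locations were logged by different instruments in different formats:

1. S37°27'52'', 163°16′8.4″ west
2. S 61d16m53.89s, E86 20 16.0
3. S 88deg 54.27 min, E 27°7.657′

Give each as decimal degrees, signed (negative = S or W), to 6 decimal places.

Point 1:
  Lat: 37 + 27/60 + 52/3600 = 37.4644444
  S → negative
  Lon: 163 + 16/60 + 8.4/3600 = 163.2690000
  W → negative
Point 2:
  φ: 16′ + 53.89″ = 16.89817′; 61 + 16.89817/60 = 61.2816361
  S ⇒ negate
  Lon: 86 + 20/60 + 16/3600 = 86.3377778
  E → positive
Point 3:
  Latitude: 88 + 54.27/60 = 88.9045000
  S → negative
  Longitude: 7.657′ = 0.127617°; total 27.1276167
  E → positive

1. -37.464444, -163.269000
2. -61.281636, 86.337778
3. -88.904500, 27.127617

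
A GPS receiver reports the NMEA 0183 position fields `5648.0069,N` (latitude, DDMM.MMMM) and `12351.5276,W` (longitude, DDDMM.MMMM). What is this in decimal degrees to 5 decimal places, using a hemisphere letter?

Lat: degrees = first 2 digits = 56, minutes = 48.0069; 56 + 48.0069/60 = 56.800115
Longitude: degrees = first 3 digits = 123, minutes = 51.5276; 123 + 51.5276/60 = 123.858793

56.80012° N, 123.85879° W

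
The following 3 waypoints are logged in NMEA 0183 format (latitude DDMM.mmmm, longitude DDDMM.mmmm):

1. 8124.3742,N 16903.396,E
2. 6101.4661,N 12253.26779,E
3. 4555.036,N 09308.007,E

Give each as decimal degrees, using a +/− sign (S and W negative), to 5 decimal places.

Point 1:
  Latitude: split at 2 digits → 81° and 24.3742′; 81 + 24.3742/60 = 81.406237
  N → positive
  Lon: degrees = first 3 digits = 169, minutes = 3.396; 169 + 3.396/60 = 169.056600
  E ⇒ keep positive
Point 2:
  Latitude: split at 2 digits → 61° and 1.4661′; 61 + 1.4661/60 = 61.024435
  N ⇒ keep positive
  λ: degrees = first 3 digits = 122, minutes = 53.26779; 122 + 53.26779/60 = 122.887797
  E ⇒ keep positive
Point 3:
  Lat: split at 2 digits → 45° and 55.036′; 45 + 55.036/60 = 45.917267
  N ⇒ keep positive
  λ: split at 3 digits → 093° and 8.007′; 93 + 8.007/60 = 93.133450
  E ⇒ keep positive

1. 81.40624, 169.05660
2. 61.02444, 122.88780
3. 45.91727, 93.13345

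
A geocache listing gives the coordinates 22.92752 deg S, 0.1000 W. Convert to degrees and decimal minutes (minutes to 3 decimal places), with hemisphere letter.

22° 55.651′ S, 0° 6.000′ W

φ: 22° + 0.927520 × 60 = 22° 55.65120′
Longitude: 0° + 0.100000 × 60 = 0° 6.00000′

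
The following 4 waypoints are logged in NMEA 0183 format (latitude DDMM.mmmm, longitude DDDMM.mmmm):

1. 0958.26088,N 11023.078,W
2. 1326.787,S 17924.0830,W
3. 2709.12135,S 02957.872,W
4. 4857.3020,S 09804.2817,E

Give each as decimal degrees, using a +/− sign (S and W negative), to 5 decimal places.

1. 9.97101, -110.38463
2. -13.44645, -179.40138
3. -27.15202, -29.96453
4. -48.95503, 98.07136

Point 1:
  Latitude: degrees = first 2 digits = 9, minutes = 58.26088; 9 + 58.26088/60 = 9.971015
  N → positive
  Longitude: split at 3 digits → 110° and 23.078′; 110 + 23.078/60 = 110.384633
  W ⇒ negate
Point 2:
  Latitude: split at 2 digits → 13° and 26.787′; 13 + 26.787/60 = 13.446450
  S ⇒ negate
  Longitude: degrees = first 3 digits = 179, minutes = 24.083; 179 + 24.083/60 = 179.401383
  hemisphere W, so the sign is −
Point 3:
  Lat: split at 2 digits → 27° and 9.12135′; 27 + 9.12135/60 = 27.152023
  S ⇒ negate
  Lon: split at 3 digits → 029° and 57.872′; 29 + 57.872/60 = 29.964533
  hemisphere W, so the sign is −
Point 4:
  Latitude: degrees = first 2 digits = 48, minutes = 57.302; 48 + 57.302/60 = 48.955033
  S → negative
  Longitude: split at 3 digits → 098° and 4.2817′; 98 + 4.2817/60 = 98.071362
  E ⇒ keep positive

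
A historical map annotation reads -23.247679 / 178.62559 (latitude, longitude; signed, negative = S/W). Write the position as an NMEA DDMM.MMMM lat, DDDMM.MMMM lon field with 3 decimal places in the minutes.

2314.861,S / 17837.535,E

Latitude is negative → S; |value| = 23.247679
Latitude: 23° + 0.247679 × 60 = 23° 14.86074′
Longitude: fractional part 0.625590 → 37.53540 minutes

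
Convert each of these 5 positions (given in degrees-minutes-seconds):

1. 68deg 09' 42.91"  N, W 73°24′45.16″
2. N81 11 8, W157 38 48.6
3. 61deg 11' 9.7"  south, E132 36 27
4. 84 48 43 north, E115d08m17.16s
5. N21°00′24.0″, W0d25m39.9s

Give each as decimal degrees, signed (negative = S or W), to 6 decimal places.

1. 68.161919, -73.412544
2. 81.185556, -157.646833
3. -61.186028, 132.607500
4. 84.811944, 115.138100
5. 21.006667, -0.427750

Point 1:
  φ: 68 + 9/60 + 42.91/3600 = 68.1619194
  N ⇒ keep positive
  Longitude: 73 + 24/60 + 45.16/3600 = 73.4125444
  hemisphere W, so the sign is −
Point 2:
  φ: 11′ + 8″ = 11.13333′; 81 + 11.13333/60 = 81.1855556
  N ⇒ keep positive
  λ: 157° + 38/60 + 48.6/3600 = 157 + 0.633333 + 0.013500 = 157.6468333
  W ⇒ negate
Point 3:
  φ: 11′ + 9.7″ = 11.16167′; 61 + 11.16167/60 = 61.1860278
  hemisphere S, so the sign is −
  Longitude: 132 + 36/60 + 27/3600 = 132.6075000
  E ⇒ keep positive
Point 4:
  Latitude: 84° + 48/60 + 43/3600 = 84 + 0.800000 + 0.011944 = 84.8119444
  N ⇒ keep positive
  Lon: 8′ + 17.16″ = 8.28600′; 115 + 8.28600/60 = 115.1381000
  E → positive
Point 5:
  φ: 0′ + 24″ = 0.40000′; 21 + 0.40000/60 = 21.0066667
  N → positive
  λ: 0° + 25/60 + 39.9/3600 = 0 + 0.416667 + 0.011083 = 0.4277500
  hemisphere W, so the sign is −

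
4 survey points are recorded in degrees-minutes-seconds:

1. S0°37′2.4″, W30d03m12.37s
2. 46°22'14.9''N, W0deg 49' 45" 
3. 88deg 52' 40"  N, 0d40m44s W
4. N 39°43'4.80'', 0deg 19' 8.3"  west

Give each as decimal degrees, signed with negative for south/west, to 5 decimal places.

1. -0.61733, -30.05344
2. 46.37081, -0.82917
3. 88.87778, -0.67889
4. 39.71800, -0.31897

Point 1:
  Lat: 0 + 37/60 + 2.4/3600 = 0.617333
  S → negative
  Lon: 30 + 3/60 + 12.37/3600 = 30.053436
  W → negative
Point 2:
  Latitude: 22′ + 14.9″ = 22.24833′; 46 + 22.24833/60 = 46.370806
  N ⇒ keep positive
  Longitude: 0° + 49/60 + 45/3600 = 0 + 0.816667 + 0.012500 = 0.829167
  hemisphere W, so the sign is −
Point 3:
  Latitude: 88 + 52/60 + 40/3600 = 88.877778
  N ⇒ keep positive
  λ: 0 + 40/60 + 44/3600 = 0.678889
  W → negative
Point 4:
  φ: 43′ + 4.8″ = 43.08000′; 39 + 43.08000/60 = 39.718000
  N ⇒ keep positive
  λ: 0° + 19/60 + 8.3/3600 = 0 + 0.316667 + 0.002306 = 0.318972
  W ⇒ negate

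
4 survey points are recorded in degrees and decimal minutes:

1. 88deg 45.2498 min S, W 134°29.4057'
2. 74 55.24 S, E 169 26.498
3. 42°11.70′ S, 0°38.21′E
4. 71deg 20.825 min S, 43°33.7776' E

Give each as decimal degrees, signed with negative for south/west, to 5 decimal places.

1. -88.75416, -134.49010
2. -74.92067, 169.44163
3. -42.19500, 0.63683
4. -71.34708, 43.56296

Point 1:
  φ: 88 + 45.2498/60 = 88.754163
  S → negative
  Longitude: 134 + 29.4057/60 = 134.490095
  W → negative
Point 2:
  Lat: 55.24′ = 0.920667°; total 74.920667
  S ⇒ negate
  Longitude: 169 + 26.498/60 = 169.441633
  E ⇒ keep positive
Point 3:
  Latitude: 42 + 11.7/60 = 42.195000
  S → negative
  Lon: 38.21′ = 0.636833°; total 0.636833
  E → positive
Point 4:
  φ: 20.825′ = 0.347083°; total 71.347083
  hemisphere S, so the sign is −
  λ: 33.7776′ = 0.562960°; total 43.562960
  E → positive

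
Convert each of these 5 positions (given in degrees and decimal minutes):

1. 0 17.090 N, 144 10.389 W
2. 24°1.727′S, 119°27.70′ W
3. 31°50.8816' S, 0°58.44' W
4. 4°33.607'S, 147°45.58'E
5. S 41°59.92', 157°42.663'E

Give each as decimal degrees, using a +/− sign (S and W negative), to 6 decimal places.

1. 0.284833, -144.173150
2. -24.028783, -119.461667
3. -31.848027, -0.974000
4. -4.560117, 147.759667
5. -41.998667, 157.711050

Point 1:
  Latitude: 0 + 17.09/60 = 0.2848333
  N → positive
  Lon: 10.389′ = 0.173150°; total 144.1731500
  W ⇒ negate
Point 2:
  Lat: 24 + 1.727/60 = 24.0287833
  hemisphere S, so the sign is −
  Longitude: 119 + 27.7/60 = 119.4616667
  hemisphere W, so the sign is −
Point 3:
  Latitude: 50.8816′ = 0.848027°; total 31.8480267
  hemisphere S, so the sign is −
  Lon: 58.44′ = 0.974000°; total 0.9740000
  hemisphere W, so the sign is −
Point 4:
  φ: 4 + 33.607/60 = 4.5601167
  S ⇒ negate
  λ: 147 + 45.58/60 = 147.7596667
  E ⇒ keep positive
Point 5:
  Lat: 41 + 59.92/60 = 41.9986667
  hemisphere S, so the sign is −
  Lon: 42.663′ = 0.711050°; total 157.7110500
  E → positive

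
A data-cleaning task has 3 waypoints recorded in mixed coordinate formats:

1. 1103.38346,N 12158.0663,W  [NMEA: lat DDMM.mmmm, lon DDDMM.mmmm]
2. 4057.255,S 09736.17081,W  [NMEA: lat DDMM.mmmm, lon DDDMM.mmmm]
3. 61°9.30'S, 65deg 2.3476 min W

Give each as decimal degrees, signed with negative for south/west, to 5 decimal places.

1. 11.05639, -121.96777
2. -40.95425, -97.60285
3. -61.15500, -65.03913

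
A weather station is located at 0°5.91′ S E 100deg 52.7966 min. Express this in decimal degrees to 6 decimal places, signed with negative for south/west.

Lat: 0 + 5.91/60 = 0.0985000
hemisphere S, so the sign is −
Lon: 52.7966′ = 0.879943°; total 100.8799433
E → positive

-0.098500, 100.879943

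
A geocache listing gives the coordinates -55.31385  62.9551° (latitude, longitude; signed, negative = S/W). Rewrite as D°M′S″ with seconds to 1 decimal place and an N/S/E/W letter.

55°18′49.9″ S, 62°57′18.4″ E

Latitude is negative → S; |value| = 55.313850
Latitude: 0.313850 × 60 = 18.83100′ → 18′, remainder × 60 = 49.860″
Longitude: whole degrees 62; 57.30600′ → 57′ and 18.360″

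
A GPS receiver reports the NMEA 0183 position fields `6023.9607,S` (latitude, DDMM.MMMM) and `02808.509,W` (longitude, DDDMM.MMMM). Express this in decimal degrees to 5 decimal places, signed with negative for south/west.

Latitude: degrees = first 2 digits = 60, minutes = 23.9607; 60 + 23.9607/60 = 60.399345
S → negative
Lon: split at 3 digits → 028° and 8.509′; 28 + 8.509/60 = 28.141817
W ⇒ negate

-60.39935, -28.14182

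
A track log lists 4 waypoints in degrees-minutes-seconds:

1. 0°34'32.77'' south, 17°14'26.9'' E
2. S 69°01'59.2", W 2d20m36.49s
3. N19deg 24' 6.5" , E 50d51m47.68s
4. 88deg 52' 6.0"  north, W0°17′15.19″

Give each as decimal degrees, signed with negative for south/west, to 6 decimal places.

Point 1:
  Lat: 0° + 34/60 + 32.77/3600 = 0 + 0.566667 + 0.009103 = 0.5757694
  hemisphere S, so the sign is −
  Longitude: 17° + 14/60 + 26.9/3600 = 17 + 0.233333 + 0.007472 = 17.2408056
  E → positive
Point 2:
  Latitude: 1′ + 59.2″ = 1.98667′; 69 + 1.98667/60 = 69.0331111
  S ⇒ negate
  Longitude: 20′ + 36.49″ = 20.60817′; 2 + 20.60817/60 = 2.3434694
  W → negative
Point 3:
  Latitude: 24′ + 6.5″ = 24.10833′; 19 + 24.10833/60 = 19.4018056
  N ⇒ keep positive
  λ: 51′ + 47.68″ = 51.79467′; 50 + 51.79467/60 = 50.8632444
  E ⇒ keep positive
Point 4:
  Latitude: 88 + 52/60 + 6/3600 = 88.8683333
  N ⇒ keep positive
  Lon: 0° + 17/60 + 15.19/3600 = 0 + 0.283333 + 0.004219 = 0.2875528
  W → negative

1. -0.575769, 17.240806
2. -69.033111, -2.343469
3. 19.401806, 50.863244
4. 88.868333, -0.287553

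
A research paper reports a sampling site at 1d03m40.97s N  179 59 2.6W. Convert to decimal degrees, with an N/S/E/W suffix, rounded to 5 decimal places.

1.06138° N, 179.98406° W

Lat: 1° + 3/60 + 40.97/3600 = 1 + 0.050000 + 0.011381 = 1.061381
Longitude: 59′ + 2.6″ = 59.04333′; 179 + 59.04333/60 = 179.984056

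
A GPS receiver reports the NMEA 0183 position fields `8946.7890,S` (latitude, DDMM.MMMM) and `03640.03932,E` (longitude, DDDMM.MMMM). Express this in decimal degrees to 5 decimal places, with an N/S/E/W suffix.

89.77982° S, 36.66732° E

Lat: degrees = first 2 digits = 89, minutes = 46.789; 89 + 46.789/60 = 89.779817
Lon: split at 3 digits → 036° and 40.03932′; 36 + 40.03932/60 = 36.667322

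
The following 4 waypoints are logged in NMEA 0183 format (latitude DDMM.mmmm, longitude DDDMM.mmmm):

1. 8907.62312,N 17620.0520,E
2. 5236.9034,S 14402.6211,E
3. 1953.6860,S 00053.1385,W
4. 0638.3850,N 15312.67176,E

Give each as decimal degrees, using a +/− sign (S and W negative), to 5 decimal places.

1. 89.12705, 176.33420
2. -52.61506, 144.04369
3. -19.89477, -0.88564
4. 6.63975, 153.21120

Point 1:
  Lat: degrees = first 2 digits = 89, minutes = 7.62312; 89 + 7.62312/60 = 89.127052
  N → positive
  Longitude: split at 3 digits → 176° and 20.052′; 176 + 20.052/60 = 176.334200
  E ⇒ keep positive
Point 2:
  φ: degrees = first 2 digits = 52, minutes = 36.9034; 52 + 36.9034/60 = 52.615057
  S ⇒ negate
  Lon: degrees = first 3 digits = 144, minutes = 2.6211; 144 + 2.6211/60 = 144.043685
  E → positive
Point 3:
  Lat: split at 2 digits → 19° and 53.686′; 19 + 53.686/60 = 19.894767
  S ⇒ negate
  λ: split at 3 digits → 000° and 53.1385′; 0 + 53.1385/60 = 0.885642
  hemisphere W, so the sign is −
Point 4:
  Lat: split at 2 digits → 06° and 38.385′; 6 + 38.385/60 = 6.639750
  N → positive
  λ: split at 3 digits → 153° and 12.67176′; 153 + 12.67176/60 = 153.211196
  E → positive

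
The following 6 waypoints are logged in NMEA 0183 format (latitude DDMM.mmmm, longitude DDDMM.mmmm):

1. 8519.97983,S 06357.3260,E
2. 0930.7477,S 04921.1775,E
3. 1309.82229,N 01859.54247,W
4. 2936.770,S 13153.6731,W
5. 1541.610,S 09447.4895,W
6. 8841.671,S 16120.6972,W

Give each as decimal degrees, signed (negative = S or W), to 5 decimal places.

1. -85.33300, 63.95543
2. -9.51246, 49.35296
3. 13.16370, -18.99237
4. -29.61283, -131.89455
5. -15.69350, -94.79149
6. -88.69452, -161.34495

Point 1:
  Lat: split at 2 digits → 85° and 19.97983′; 85 + 19.97983/60 = 85.332997
  S ⇒ negate
  λ: degrees = first 3 digits = 63, minutes = 57.326; 63 + 57.326/60 = 63.955433
  E ⇒ keep positive
Point 2:
  φ: degrees = first 2 digits = 9, minutes = 30.7477; 9 + 30.7477/60 = 9.512462
  S ⇒ negate
  λ: split at 3 digits → 049° and 21.1775′; 49 + 21.1775/60 = 49.352958
  E → positive
Point 3:
  φ: degrees = first 2 digits = 13, minutes = 9.82229; 13 + 9.82229/60 = 13.163705
  N → positive
  Lon: split at 3 digits → 018° and 59.54247′; 18 + 59.54247/60 = 18.992375
  W → negative
Point 4:
  Latitude: degrees = first 2 digits = 29, minutes = 36.77; 29 + 36.77/60 = 29.612833
  S ⇒ negate
  Lon: split at 3 digits → 131° and 53.6731′; 131 + 53.6731/60 = 131.894552
  W → negative
Point 5:
  Lat: degrees = first 2 digits = 15, minutes = 41.61; 15 + 41.61/60 = 15.693500
  S → negative
  Longitude: split at 3 digits → 094° and 47.4895′; 94 + 47.4895/60 = 94.791492
  hemisphere W, so the sign is −
Point 6:
  Latitude: degrees = first 2 digits = 88, minutes = 41.671; 88 + 41.671/60 = 88.694517
  S → negative
  Longitude: split at 3 digits → 161° and 20.6972′; 161 + 20.6972/60 = 161.344953
  W ⇒ negate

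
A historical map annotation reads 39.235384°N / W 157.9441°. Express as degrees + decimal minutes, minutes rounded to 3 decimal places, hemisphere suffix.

φ: 39° + 0.235384 × 60 = 39° 14.12304′
λ: fractional part 0.944100 → 56.64600 minutes

39° 14.123′ N, 157° 56.646′ W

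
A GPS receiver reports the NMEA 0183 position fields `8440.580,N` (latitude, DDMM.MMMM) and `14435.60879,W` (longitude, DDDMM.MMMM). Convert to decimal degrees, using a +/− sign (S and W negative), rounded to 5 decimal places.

84.67633, -144.59348

Lat: degrees = first 2 digits = 84, minutes = 40.58; 84 + 40.58/60 = 84.676333
N → positive
Longitude: split at 3 digits → 144° and 35.60879′; 144 + 35.60879/60 = 144.593480
W ⇒ negate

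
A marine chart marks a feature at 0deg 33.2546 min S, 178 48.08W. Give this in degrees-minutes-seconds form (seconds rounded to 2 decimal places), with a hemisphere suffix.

0°33′15.28″ S, 178°48′4.80″ W

φ: 33.25460′ → 33′ and 0.25460 × 60 = 15.2760″
Longitude: fractional minutes 0.08000 × 60 = 4.8000″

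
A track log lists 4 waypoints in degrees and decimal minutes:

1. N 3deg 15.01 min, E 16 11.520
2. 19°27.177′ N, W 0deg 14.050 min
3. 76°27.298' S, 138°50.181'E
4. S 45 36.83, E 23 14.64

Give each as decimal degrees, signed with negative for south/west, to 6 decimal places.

Point 1:
  Lat: 3 + 15.01/60 = 3.2501667
  N ⇒ keep positive
  Longitude: 11.52′ = 0.192000°; total 16.1920000
  E → positive
Point 2:
  φ: 19 + 27.177/60 = 19.4529500
  N → positive
  λ: 14.05′ = 0.234167°; total 0.2341667
  W ⇒ negate
Point 3:
  Lat: 76 + 27.298/60 = 76.4549667
  S ⇒ negate
  λ: 138 + 50.181/60 = 138.8363500
  E → positive
Point 4:
  φ: 36.83′ = 0.613833°; total 45.6138333
  S ⇒ negate
  Lon: 14.64′ = 0.244000°; total 23.2440000
  E ⇒ keep positive

1. 3.250167, 16.192000
2. 19.452950, -0.234167
3. -76.454967, 138.836350
4. -45.613833, 23.244000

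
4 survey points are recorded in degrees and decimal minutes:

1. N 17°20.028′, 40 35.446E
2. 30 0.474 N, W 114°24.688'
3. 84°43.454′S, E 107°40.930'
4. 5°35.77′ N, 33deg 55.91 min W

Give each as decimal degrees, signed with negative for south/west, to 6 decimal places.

Point 1:
  Latitude: 17 + 20.028/60 = 17.3338000
  N → positive
  λ: 35.446′ = 0.590767°; total 40.5907667
  E → positive
Point 2:
  Latitude: 0.474′ = 0.007900°; total 30.0079000
  N → positive
  λ: 24.688′ = 0.411467°; total 114.4114667
  hemisphere W, so the sign is −
Point 3:
  Latitude: 84 + 43.454/60 = 84.7242333
  hemisphere S, so the sign is −
  Lon: 107 + 40.93/60 = 107.6821667
  E → positive
Point 4:
  Lat: 5 + 35.77/60 = 5.5961667
  N → positive
  Longitude: 33 + 55.91/60 = 33.9318333
  W → negative

1. 17.333800, 40.590767
2. 30.007900, -114.411467
3. -84.724233, 107.682167
4. 5.596167, -33.931833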